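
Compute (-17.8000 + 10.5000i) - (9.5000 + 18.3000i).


Real: -17.8 - 9.5 = -27.3
Imag: 10.5 - 18.3 = -7.8

-27.3000 - 7.8000i


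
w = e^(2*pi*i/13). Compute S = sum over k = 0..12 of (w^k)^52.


The roots are w_k = w^k with w = e^(2*pi*i/13), and (w^k)^52 = (w^52)^k.
So S = 1 + u + u^2 + ... + u^(12) with u = w^52.
52 = 4*13 + 0, so 52 is a multiple of 13 and u = (w^13)^4 = 1.
Every one of the 13 terms equals 1: S = 13

S = 13


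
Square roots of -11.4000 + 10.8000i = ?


|z| = sqrt(129.96+116.64) = 15.7035
sqrt((|z|+a)/2) = sqrt((15.7035+(-11.4))/2) = sqrt(2.1518) = 1.4669
sqrt((|z|-a)/2) = sqrt((15.7035-(-11.4))/2) = sqrt(13.5518) = 3.6813

±(1.4669 + 3.6813i) i.e. 1.4669 + 3.6813i and -1.4669 - 3.6813i


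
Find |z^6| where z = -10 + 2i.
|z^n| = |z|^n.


|z| = sqrt(100+4) = sqrt(104) = 10.1980
|z^6| = |z|^6 = (sqrt(104))^6 = 104^3 = 1124864

|z^6| = 1124864


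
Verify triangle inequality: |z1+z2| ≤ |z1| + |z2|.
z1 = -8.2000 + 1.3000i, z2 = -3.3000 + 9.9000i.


|z1| = sqrt((-8.2)^2 + 1.3^2) = sqrt(68.93) = 8.3024
|z2| = sqrt((-3.3)^2 + 9.9^2) = sqrt(108.9) = 10.4355
z1+z2 = -11.5000 + 11.2000i
|z1+z2| = sqrt(257.69) = 16.0527
|z1|+|z2| = 8.3024 + 10.4355 = 18.7379

|z1+z2| = 16.0527 ≤ |z1|+|z2| = 18.7379 (verified)


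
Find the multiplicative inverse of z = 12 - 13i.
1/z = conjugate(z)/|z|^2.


|z|^2 = 144+169 = 313
1/z = (12 + 13i)/313

1/z = 0.0383 + 0.0415i


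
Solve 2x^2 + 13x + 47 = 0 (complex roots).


disc = 13^2 - 4*2*47 = 169 - 376 = -207
sqrt(|disc|) = sqrt(207) = 14.3875
Real part = -13/(2*2) = -3.2500
Imag part = 14.3875/(2*2) = 3.5969

-3.2500 ± 3.5969i


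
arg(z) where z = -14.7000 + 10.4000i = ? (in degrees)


Re = -14.7, Im = 10.4
arg = atan2(10.4, -14.7) = 144.7212 degrees

arg(z) = 144.7212 degrees


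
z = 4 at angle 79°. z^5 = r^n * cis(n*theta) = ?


r^5 = 4^5 = 1024
n*theta = 5*79° = 395° = 35° (mod 360)
a = 1024*cos(35°) = 838.8117
b = 1024*sin(35°) = 587.3423

1024 cis(35°) = 838.8117 + 587.3423i


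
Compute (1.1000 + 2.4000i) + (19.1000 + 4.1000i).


Real: 1.1 + 19.1 = 20.2
Imag: 2.4 + 4.1 = 6.5

20.2000 + 6.5000i


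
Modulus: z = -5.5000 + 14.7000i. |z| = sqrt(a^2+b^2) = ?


|z| = sqrt((-5.5)^2 + 14.7^2) = sqrt(30.25 + 216.09) = sqrt(246.34) = 15.6952

|z| = 15.6952


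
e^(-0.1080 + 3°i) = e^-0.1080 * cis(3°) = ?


e^-0.1080 = 0.8976
cos(3°) = 0.99863
sin(3°) = 0.05234
Real = 0.8976*0.99863 = 0.8964
Imag = 0.8976*0.05234 = 0.0470

0.8964 + 0.0470i


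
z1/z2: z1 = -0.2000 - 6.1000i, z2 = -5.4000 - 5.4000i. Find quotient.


Conjugate of z2 = -5.4000 + 5.4000i
Numerator: (-0.2000 - 6.1000i)(-5.4000 + 5.4000i) = 34.0200 + 31.8600i
Denominator: (-5.4)^2 + (-5.4)^2 = 58.32
Result = (34.0200 + 31.8600i)/58.32

0.5833 + 0.5463i


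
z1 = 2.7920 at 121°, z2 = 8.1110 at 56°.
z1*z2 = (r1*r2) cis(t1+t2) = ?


r = 2.7920 * 8.1110 = 22.6459
theta = 121° + 56° = 177° = 177° (mod 360)

22.6459 cis(177°)


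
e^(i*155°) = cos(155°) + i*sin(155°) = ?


cos(155°) = -0.9063
sin(155°) = 0.4226

e^(i*155°) = -0.9063 + 0.4226i


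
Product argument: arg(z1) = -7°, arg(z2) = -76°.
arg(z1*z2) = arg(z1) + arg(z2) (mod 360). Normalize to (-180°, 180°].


arg(z1*z2) = -7° - 76° = -83°
Normalized to (-180°, 180°]: -83°

-83°


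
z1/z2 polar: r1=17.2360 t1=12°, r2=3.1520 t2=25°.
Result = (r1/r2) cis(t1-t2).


r = 17.2360 / 3.1520 = 5.4683
theta = 12° - 25° = -13° = 347° (mod 360)

5.4683 cis(347°)


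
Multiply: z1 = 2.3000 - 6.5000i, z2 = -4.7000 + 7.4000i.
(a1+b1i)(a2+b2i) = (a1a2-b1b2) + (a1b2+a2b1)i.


Real = 2.3*(-4.7) - (-6.5)*7.4 = -10.81 - (-48.1) = 37.29
Imag = 2.3*7.4 - (4.7)*(-6.5) = 17.02 + 30.55 = 47.57

37.2900 + 47.5700i


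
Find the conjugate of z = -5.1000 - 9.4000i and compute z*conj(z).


z_bar = -5.1000 + 9.4000i
z*z_bar = (-5.1)^2 + (-9.4)^2 = 26.01 + 88.36 = 114.37

z_bar = -5.1000 + 9.4000i, z*z_bar = 114.37


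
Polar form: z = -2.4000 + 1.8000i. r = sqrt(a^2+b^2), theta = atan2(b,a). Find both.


r = sqrt(5.76+3.24) = sqrt(9) = 3.0000
theta = atan2(1.8, -2.4) = 143.1301 degrees

r = 3.0000, theta = 143.1301 degrees


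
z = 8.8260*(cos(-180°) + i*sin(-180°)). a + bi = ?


a = 8.8260*cos(-180°) = 8.8260*(-1) = -8.8260
b = 8.8260*sin(-180°) = 8.8260*0 = 0

-8.8260 + 0i


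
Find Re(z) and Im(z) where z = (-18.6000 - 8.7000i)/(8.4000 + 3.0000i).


Multiply by conjugate: (-18.6000 - 8.7000i)(8.4000 - 3.0000i) / (8.4^2 + 3^2)
Numerator real = -18.6*8.4 - (8.7)*3 = -182.34
Numerator imag = -8.7*8.4 - (-18.6)*3 = -17.28
Denominator = 79.56
Re(z) = -182.34/79.56 = -2.2919
Im(z) = -17.28/79.56 = -0.2172

Re(z) = -2.2919, Im(z) = -0.2172


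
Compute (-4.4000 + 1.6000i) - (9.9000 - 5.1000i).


Real: -4.4 - 9.9 = -14.3
Imag: 1.6 + 5.1 = 6.7

-14.3000 + 6.7000i


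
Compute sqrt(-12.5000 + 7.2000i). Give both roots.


|z| = sqrt(156.25+51.84) = 14.4253
sqrt((|z|+a)/2) = sqrt((14.4253+(-12.5))/2) = sqrt(0.9627) = 0.9812
sqrt((|z|-a)/2) = sqrt((14.4253-(-12.5))/2) = sqrt(13.4627) = 3.6692

±(0.9812 + 3.6692i) i.e. 0.9812 + 3.6692i and -0.9812 - 3.6692i


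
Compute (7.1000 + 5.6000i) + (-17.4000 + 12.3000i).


Real: 7.1 - 17.4 = -10.3
Imag: 5.6 + 12.3 = 17.9

-10.3000 + 17.9000i


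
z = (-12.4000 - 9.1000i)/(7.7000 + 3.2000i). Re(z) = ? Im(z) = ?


Multiply by conjugate: (-12.4000 - 9.1000i)(7.7000 - 3.2000i) / (7.7^2 + 3.2^2)
Numerator real = -12.4*7.7 - (9.1)*3.2 = -124.6
Numerator imag = -9.1*7.7 - (-12.4)*3.2 = -30.39
Denominator = 69.53
Re(z) = -124.6/69.53 = -1.7920
Im(z) = -30.39/69.53 = -0.4371

Re(z) = -1.7920, Im(z) = -0.4371


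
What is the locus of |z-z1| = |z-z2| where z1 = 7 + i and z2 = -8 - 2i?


Equal distances means the locus is the perpendicular bisector of z1 and z2.
Midpoint = ((7+(-8))/2, (1+(-2))/2) = (-0.5000, -0.5000)

Perpendicular bisector through (-0.5000, -0.5000)


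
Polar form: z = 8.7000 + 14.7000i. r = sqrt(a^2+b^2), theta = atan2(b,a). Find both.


r = sqrt(75.69+216.09) = sqrt(291.78) = 17.0816
theta = atan2(14.7, 8.7) = 59.3814 degrees

r = 17.0816, theta = 59.3814 degrees


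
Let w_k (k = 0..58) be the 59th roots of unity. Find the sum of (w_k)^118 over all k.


The roots are w_k = w^k with w = e^(2*pi*i/59), and (w^k)^118 = (w^118)^k.
So S = 1 + u + u^2 + ... + u^(58) with u = w^118.
118 = 2*59 + 0, so 118 is a multiple of 59 and u = (w^59)^2 = 1.
Every one of the 59 terms equals 1: S = 59

S = 59


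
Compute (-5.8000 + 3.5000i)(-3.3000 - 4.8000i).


Real = -5.8*(-3.3) - 3.5*(-4.8) = 19.14 - (-16.8) = 35.94
Imag = -5.8*(-4.8) - (3.3)*3.5 = 27.84 - (11.55) = 16.29

35.9400 + 16.2900i


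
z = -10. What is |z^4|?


|z| = sqrt(100+0) = sqrt(100) = 10
|z^4| = |z|^4 = 10^4 = 10000

|z^4| = 10000


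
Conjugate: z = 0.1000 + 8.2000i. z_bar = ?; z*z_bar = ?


z_bar = 0.1000 - 8.2000i
z*z_bar = 0.1^2 + 8.2^2 = 0.01 + 67.24 = 67.25

z_bar = 0.1000 - 8.2000i, z*z_bar = 67.25


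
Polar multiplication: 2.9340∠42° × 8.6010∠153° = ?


r = 2.9340 * 8.6010 = 25.2353
theta = 42° + 153° = 195° = 195° (mod 360)

25.2353 cis(195°)


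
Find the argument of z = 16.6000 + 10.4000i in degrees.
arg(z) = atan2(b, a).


Re = 16.6, Im = 10.4
arg = atan2(10.4, 16.6) = 32.0674 degrees

arg(z) = 32.0674 degrees


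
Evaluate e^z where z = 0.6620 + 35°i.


e^0.6620 = 1.9387
cos(35°) = 0.81915
sin(35°) = 0.5736
Real = 1.9387*0.81915 = 1.5881
Imag = 1.9387*0.5736 = 1.1120

1.5881 + 1.1120i


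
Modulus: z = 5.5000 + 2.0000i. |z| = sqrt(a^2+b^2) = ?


|z| = sqrt(5.5^2 + 2^2) = sqrt(30.25 + 4) = sqrt(34.25) = 5.8523

|z| = 5.8523


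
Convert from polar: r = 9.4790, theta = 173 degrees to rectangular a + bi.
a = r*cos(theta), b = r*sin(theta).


a = 9.4790*cos(173°) = 9.4790*(-0.992546) = -9.4083
b = 9.4790*sin(173°) = 9.4790*0.12187 = 1.1552

-9.4083 + 1.1552i


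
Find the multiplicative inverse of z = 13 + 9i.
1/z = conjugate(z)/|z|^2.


|z|^2 = 169+81 = 250
1/z = (13 - 9i)/250

1/z = 0.0520 - 0.0360i


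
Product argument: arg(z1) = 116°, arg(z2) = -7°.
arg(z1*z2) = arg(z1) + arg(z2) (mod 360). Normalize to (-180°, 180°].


arg(z1*z2) = 116° - 7° = 109°
Normalized to (-180°, 180°]: 109°

109°


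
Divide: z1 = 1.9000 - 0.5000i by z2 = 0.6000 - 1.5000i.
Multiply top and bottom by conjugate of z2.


Conjugate of z2 = 0.6000 + 1.5000i
Numerator: (1.9000 - 0.5000i)(0.6000 + 1.5000i) = 1.8900 + 2.5500i
Denominator: 0.6^2 + (-1.5)^2 = 2.61
Result = (1.8900 + 2.5500i)/2.61

0.7241 + 0.9770i


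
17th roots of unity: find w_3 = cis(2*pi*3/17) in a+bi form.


Angle = 360*3/17 = 63.5294°
a = cos(63.5294°) = 0.4457
b = sin(63.5294°) = 0.8952

0.4457 + 0.8952i


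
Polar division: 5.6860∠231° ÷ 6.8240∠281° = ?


r = 5.6860 / 6.8240 = 0.8332
theta = 231° - 281° = -50° = 310° (mod 360)

0.8332 cis(310°)


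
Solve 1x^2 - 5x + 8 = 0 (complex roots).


disc = (-5)^2 - 4*1*8 = 25 - 32 = -7
sqrt(|disc|) = sqrt(7) = 2.6458
Real part = 5/(2*1) = 2.5000
Imag part = 2.6458/(2*1) = 1.3229

2.5000 ± 1.3229i


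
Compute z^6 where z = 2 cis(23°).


r^6 = 2^6 = 64
n*theta = 6*23° = 138° = 138° (mod 360)
a = 64*cos(138°) = -47.5613
b = 64*sin(138°) = 42.8244

64 cis(138°) = -47.5613 + 42.8244i


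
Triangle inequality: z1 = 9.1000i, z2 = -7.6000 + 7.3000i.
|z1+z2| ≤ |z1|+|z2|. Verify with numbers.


|z1| = sqrt(0^2 + 9.1^2) = sqrt(82.81) = 9.1000
|z2| = sqrt((-7.6)^2 + 7.3^2) = sqrt(111.05) = 10.5380
z1+z2 = -7.6000 + 16.4000i
|z1+z2| = sqrt(326.72) = 18.0754
|z1|+|z2| = 9.1000 + 10.5380 = 19.6380

|z1+z2| = 18.0754 ≤ |z1|+|z2| = 19.6380 (verified)


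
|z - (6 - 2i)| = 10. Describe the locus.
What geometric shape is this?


|z - z0| = r is a circle with center z0 and radius r.
Center = (6, -2), radius = 10

Circle with center (6, -2) and radius 10


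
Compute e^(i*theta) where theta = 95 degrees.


cos(95°) = -0.0872
sin(95°) = 0.9962

e^(i*95°) = -0.0872 + 0.9962i


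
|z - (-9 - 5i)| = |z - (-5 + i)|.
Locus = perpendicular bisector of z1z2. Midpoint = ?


Equal distances means the locus is the perpendicular bisector of z1 and z2.
Midpoint = ((-9+(-5))/2, (-5+1)/2) = (-7.0000, -2.0000)

Perpendicular bisector through (-7.0000, -2.0000)


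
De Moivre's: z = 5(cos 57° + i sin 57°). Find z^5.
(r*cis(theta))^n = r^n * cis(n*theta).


r^5 = 5^5 = 3125
n*theta = 5*57° = 285° = 285° (mod 360)
a = 3125*cos(285°) = 808.8095
b = 3125*sin(285°) = -3018.5182

3125 cis(285°) = 808.8095 - 3018.5182i


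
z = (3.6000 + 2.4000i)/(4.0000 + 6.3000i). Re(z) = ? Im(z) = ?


Multiply by conjugate: (3.6000 + 2.4000i)(4.0000 - 6.3000i) / (4^2 + 6.3^2)
Numerator real = 3.6*4 + 2.4*6.3 = 29.52
Numerator imag = 2.4*4 - 3.6*6.3 = -13.08
Denominator = 55.69
Re(z) = 29.52/55.69 = 0.5301
Im(z) = -13.08/55.69 = -0.2349

Re(z) = 0.5301, Im(z) = -0.2349


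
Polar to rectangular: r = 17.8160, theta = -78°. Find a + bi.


a = 17.8160*cos(-78°) = 17.8160*0.207912 = 3.7042
b = 17.8160*sin(-78°) = 17.8160*(-0.97815) = -17.4267

3.7042 - 17.4267i


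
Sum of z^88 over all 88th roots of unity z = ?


The roots are w_k = w^k with w = e^(2*pi*i/88), and (w^k)^88 = (w^88)^k.
So S = 1 + u + u^2 + ... + u^(87) with u = w^88.
88 = 1*88 + 0, so 88 is a multiple of 88 and u = (w^88)^1 = 1.
Every one of the 88 terms equals 1: S = 88

S = 88


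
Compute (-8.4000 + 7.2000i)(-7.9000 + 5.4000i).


Real = -8.4*(-7.9) - 7.2*5.4 = 66.36 - 38.88 = 27.48
Imag = -8.4*5.4 - (7.9)*7.2 = -45.36 - (56.88) = -102.24

27.4800 - 102.2400i


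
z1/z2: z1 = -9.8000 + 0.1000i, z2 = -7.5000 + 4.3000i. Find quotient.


Conjugate of z2 = -7.5000 - 4.3000i
Numerator: (-9.8000 + 0.1000i)(-7.5000 - 4.3000i) = 73.9300 + 41.3900i
Denominator: (-7.5)^2 + 4.3^2 = 74.74
Result = (73.9300 + 41.3900i)/74.74

0.9892 + 0.5538i


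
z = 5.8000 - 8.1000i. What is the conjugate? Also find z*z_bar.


z_bar = 5.8000 + 8.1000i
z*z_bar = 5.8^2 + (-8.1)^2 = 33.64 + 65.61 = 99.25

z_bar = 5.8000 + 8.1000i, z*z_bar = 99.25


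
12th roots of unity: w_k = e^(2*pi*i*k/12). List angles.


The 12th roots of unity are cis(360k/12°) for k=0..11
Angle step = 360/12 = 30°
Primitive root: cis(30°)
Primitive root = 0.8660 + 0.5000i

12 roots at angles: 0°, 30°, 60°, 90°, 120°, 150°, 180°, 210°, 240°, 270°, 300°, 330°


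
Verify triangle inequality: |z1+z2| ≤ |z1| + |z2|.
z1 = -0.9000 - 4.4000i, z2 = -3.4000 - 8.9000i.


|z1| = sqrt((-0.9)^2 + (-4.4)^2) = sqrt(20.17) = 4.4911
|z2| = sqrt((-3.4)^2 + (-8.9)^2) = sqrt(90.77) = 9.5273
z1+z2 = -4.3000 - 13.3000i
|z1+z2| = sqrt(195.38) = 13.9778
|z1|+|z2| = 4.4911 + 9.5273 = 14.0184

|z1+z2| = 13.9778 ≤ |z1|+|z2| = 14.0184 (verified)


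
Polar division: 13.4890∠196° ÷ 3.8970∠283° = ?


r = 13.4890 / 3.8970 = 3.4614
theta = 196° - 283° = -87° = 273° (mod 360)

3.4614 cis(273°)


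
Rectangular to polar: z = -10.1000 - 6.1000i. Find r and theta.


r = sqrt(102.01+37.21) = sqrt(139.22) = 11.7992
theta = atan2(-6.1, -10.1) = -148.8697 degrees

r = 11.7992, theta = -148.8697 degrees


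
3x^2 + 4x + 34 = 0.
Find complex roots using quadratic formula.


disc = 4^2 - 4*3*34 = 16 - 408 = -392
sqrt(|disc|) = sqrt(392) = 19.7990
Real part = -4/(2*3) = -0.6667
Imag part = 19.7990/(2*3) = 3.2998

-0.6667 ± 3.2998i


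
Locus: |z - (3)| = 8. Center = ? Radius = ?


|z - z0| = r is a circle with center z0 and radius r.
Center = (3, 0), radius = 8

Circle with center (3, 0) and radius 8


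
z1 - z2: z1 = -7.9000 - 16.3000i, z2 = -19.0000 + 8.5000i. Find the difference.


Real: -7.9 + 19 = 11.1
Imag: -16.3 - 8.5 = -24.8

11.1000 - 24.8000i


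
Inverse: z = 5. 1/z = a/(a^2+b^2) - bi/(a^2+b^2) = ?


|z|^2 = 25+0 = 25
1/z = (5 - 0i)/25

1/z = 0.2000 + 0i


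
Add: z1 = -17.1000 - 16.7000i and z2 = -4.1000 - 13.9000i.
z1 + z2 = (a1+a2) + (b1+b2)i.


Real: -17.1 - 4.1 = -21.2
Imag: -16.7 - 13.9 = -30.6

-21.2000 - 30.6000i


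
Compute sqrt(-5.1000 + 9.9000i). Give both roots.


|z| = sqrt(26.01+98.01) = 11.1364
sqrt((|z|+a)/2) = sqrt((11.1364+(-5.1))/2) = sqrt(3.0182) = 1.7373
sqrt((|z|-a)/2) = sqrt((11.1364-(-5.1))/2) = sqrt(8.1182) = 2.8492

±(1.7373 + 2.8492i) i.e. 1.7373 + 2.8492i and -1.7373 - 2.8492i


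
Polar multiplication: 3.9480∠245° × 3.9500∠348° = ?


r = 3.9480 * 3.9500 = 15.5946
theta = 245° + 348° = 593° = 233° (mod 360)

15.5946 cis(233°)


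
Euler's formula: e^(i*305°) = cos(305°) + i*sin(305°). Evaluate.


cos(305°) = 0.5736
sin(305°) = -0.8192

e^(i*305°) = 0.5736 - 0.8192i


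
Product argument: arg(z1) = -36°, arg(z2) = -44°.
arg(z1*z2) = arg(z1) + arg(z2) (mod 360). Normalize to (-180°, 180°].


arg(z1*z2) = -36° - 44° = -80°
Normalized to (-180°, 180°]: -80°

-80°


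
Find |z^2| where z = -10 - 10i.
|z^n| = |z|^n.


|z| = sqrt(100+100) = sqrt(200) = 14.1421
|z^2| = |z|^2 = (sqrt(200))^2 = 200

|z^2| = 200


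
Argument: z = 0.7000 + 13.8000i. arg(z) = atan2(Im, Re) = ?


Re = 0.7, Im = 13.8
arg = atan2(13.8, 0.7) = 87.0962 degrees

arg(z) = 87.0962 degrees


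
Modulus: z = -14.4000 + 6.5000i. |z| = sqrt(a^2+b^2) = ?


|z| = sqrt((-14.4)^2 + 6.5^2) = sqrt(207.36 + 42.25) = sqrt(249.61) = 15.7991

|z| = 15.7991


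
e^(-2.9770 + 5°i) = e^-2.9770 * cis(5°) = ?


e^-2.9770 = 0.05095
cos(5°) = 0.9962
sin(5°) = 0.0872
Real = 0.05095*0.9962 = 0.0508
Imag = 0.05095*0.0872 = 0.0044

0.0508 + 0.0044i


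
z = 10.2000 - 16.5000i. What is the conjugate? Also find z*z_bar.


z_bar = 10.2000 + 16.5000i
z*z_bar = 10.2^2 + (-16.5)^2 = 104.04 + 272.25 = 376.29

z_bar = 10.2000 + 16.5000i, z*z_bar = 376.29


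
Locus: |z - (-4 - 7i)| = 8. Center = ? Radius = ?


|z - z0| = r is a circle with center z0 and radius r.
Center = (-4, -7), radius = 8

Circle with center (-4, -7) and radius 8


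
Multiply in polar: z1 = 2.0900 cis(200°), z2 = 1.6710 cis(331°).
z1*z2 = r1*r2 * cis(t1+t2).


r = 2.0900 * 1.6710 = 3.4924
theta = 200° + 331° = 531° = 171° (mod 360)

3.4924 cis(171°)


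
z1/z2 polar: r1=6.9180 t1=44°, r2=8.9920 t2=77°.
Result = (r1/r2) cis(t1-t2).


r = 6.9180 / 8.9920 = 0.7694
theta = 44° - 77° = -33° = 327° (mod 360)

0.7694 cis(327°)


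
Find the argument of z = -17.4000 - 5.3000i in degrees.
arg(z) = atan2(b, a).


Re = -17.4, Im = -5.3
arg = atan2(-5.3, -17.4) = -163.0594 degrees

arg(z) = -163.0594 degrees


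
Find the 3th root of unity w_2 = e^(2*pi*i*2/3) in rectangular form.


Angle = 360*2/3 = 240°
a = cos(240°) = -0.5000
b = sin(240°) = -0.8660

-0.5000 - 0.8660i


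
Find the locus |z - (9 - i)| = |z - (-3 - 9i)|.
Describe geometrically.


Equal distances means the locus is the perpendicular bisector of z1 and z2.
Midpoint = ((9+(-3))/2, (-1+(-9))/2) = (3.0000, -5.0000)

Perpendicular bisector through (3.0000, -5.0000)


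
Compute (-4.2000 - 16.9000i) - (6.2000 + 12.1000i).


Real: -4.2 - 6.2 = -10.4
Imag: -16.9 - 12.1 = -29

-10.4000 - 29.0000i


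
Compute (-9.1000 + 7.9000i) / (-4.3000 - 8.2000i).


Conjugate of z2 = -4.3000 + 8.2000i
Numerator: (-9.1000 + 7.9000i)(-4.3000 + 8.2000i) = -25.6500 - 108.5900i
Denominator: (-4.3)^2 + (-8.2)^2 = 85.73
Result = (-25.6500 - 108.5900i)/85.73

-0.2992 - 1.2667i


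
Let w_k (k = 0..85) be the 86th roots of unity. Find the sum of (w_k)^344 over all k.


The roots are w_k = w^k with w = e^(2*pi*i/86), and (w^k)^344 = (w^344)^k.
So S = 1 + u + u^2 + ... + u^(85) with u = w^344.
344 = 4*86 + 0, so 344 is a multiple of 86 and u = (w^86)^4 = 1.
Every one of the 86 terms equals 1: S = 86

S = 86


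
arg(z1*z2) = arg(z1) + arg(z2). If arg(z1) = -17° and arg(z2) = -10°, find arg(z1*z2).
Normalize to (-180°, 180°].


arg(z1*z2) = -17° - 10° = -27°
Normalized to (-180°, 180°]: -27°

-27°


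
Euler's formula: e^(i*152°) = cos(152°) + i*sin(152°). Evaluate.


cos(152°) = -0.8829
sin(152°) = 0.4695

e^(i*152°) = -0.8829 + 0.4695i


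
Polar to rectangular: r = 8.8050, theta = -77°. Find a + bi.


a = 8.8050*cos(-77°) = 8.8050*0.22495 = 1.9807
b = 8.8050*sin(-77°) = 8.8050*(-0.97437) = -8.5793

1.9807 - 8.5793i


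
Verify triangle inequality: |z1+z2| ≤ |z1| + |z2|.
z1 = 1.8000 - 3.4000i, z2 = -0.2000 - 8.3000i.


|z1| = sqrt(1.8^2 + (-3.4)^2) = sqrt(14.8) = 3.8471
|z2| = sqrt((-0.2)^2 + (-8.3)^2) = sqrt(68.93) = 8.3024
z1+z2 = 1.6000 - 11.7000i
|z1+z2| = sqrt(139.45) = 11.8089
|z1|+|z2| = 3.8471 + 8.3024 = 12.1495

|z1+z2| = 11.8089 ≤ |z1|+|z2| = 12.1495 (verified)


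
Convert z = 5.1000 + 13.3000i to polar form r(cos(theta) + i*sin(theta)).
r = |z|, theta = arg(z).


r = sqrt(26.01+176.89) = sqrt(202.9) = 14.2443
theta = atan2(13.3, 5.1) = 69.0202 degrees

r = 14.2443, theta = 69.0202 degrees


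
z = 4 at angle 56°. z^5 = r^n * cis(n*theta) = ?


r^5 = 4^5 = 1024
n*theta = 5*56° = 280° = 280° (mod 360)
a = 1024*cos(280°) = 177.8157
b = 1024*sin(280°) = -1008.4431

1024 cis(280°) = 177.8157 - 1008.4431i


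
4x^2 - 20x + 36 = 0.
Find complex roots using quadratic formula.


disc = (-20)^2 - 4*4*36 = 400 - 576 = -176
sqrt(|disc|) = sqrt(176) = 13.2665
Real part = 20/(2*4) = 2.5000
Imag part = 13.2665/(2*4) = 1.6583

2.5000 ± 1.6583i


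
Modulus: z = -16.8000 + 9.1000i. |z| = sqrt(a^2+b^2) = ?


|z| = sqrt((-16.8)^2 + 9.1^2) = sqrt(282.24 + 82.81) = sqrt(365.05) = 19.1063

|z| = 19.1063


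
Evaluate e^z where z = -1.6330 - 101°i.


e^-1.6330 = 0.19534
cos(-101°) = -0.1908
sin(-101°) = -0.98163
Real = 0.19534*(-0.1908) = -0.0373
Imag = 0.19534*(-0.98163) = -0.1918

-0.0373 - 0.1918i


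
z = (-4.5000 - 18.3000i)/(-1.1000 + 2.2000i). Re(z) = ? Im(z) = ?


Multiply by conjugate: (-4.5000 - 18.3000i)(-1.1000 - 2.2000i) / ((-1.1)^2 + 2.2^2)
Numerator real = -4.5*(-1.1) - (18.3)*2.2 = -35.31
Numerator imag = -18.3*(-1.1) - (-4.5)*2.2 = 30.03
Denominator = 6.05
Re(z) = -35.31/6.05 = -5.8364
Im(z) = 30.03/6.05 = 4.9636

Re(z) = -5.8364, Im(z) = 4.9636


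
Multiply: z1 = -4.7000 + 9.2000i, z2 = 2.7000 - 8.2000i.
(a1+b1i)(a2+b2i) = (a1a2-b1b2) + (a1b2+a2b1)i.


Real = -4.7*2.7 - 9.2*(-8.2) = -12.69 - (-75.44) = 62.75
Imag = -4.7*(-8.2) + 2.7*9.2 = 38.54 + 24.84 = 63.38

62.7500 + 63.3800i


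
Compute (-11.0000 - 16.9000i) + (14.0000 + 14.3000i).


Real: -11 + 14 = 3
Imag: -16.9 + 14.3 = -2.6

3.0000 - 2.6000i


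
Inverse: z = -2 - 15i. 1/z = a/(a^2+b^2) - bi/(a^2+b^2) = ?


|z|^2 = 4+225 = 229
1/z = (-2 + 15i)/229

1/z = -0.0087 + 0.0655i


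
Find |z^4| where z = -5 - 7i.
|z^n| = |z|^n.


|z| = sqrt(25+49) = sqrt(74) = 8.6023
|z^4| = |z|^4 = (sqrt(74))^4 = 74^2 = 5476

|z^4| = 5476


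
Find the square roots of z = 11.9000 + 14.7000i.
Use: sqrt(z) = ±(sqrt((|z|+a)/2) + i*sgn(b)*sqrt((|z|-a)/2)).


|z| = sqrt(141.61+216.09) = 18.9130
sqrt((|z|+a)/2) = sqrt((18.9130+11.9)/2) = sqrt(15.4065) = 3.9251
sqrt((|z|-a)/2) = sqrt((18.9130-11.9)/2) = sqrt(3.5065) = 1.8726

±(3.9251 + 1.8726i) i.e. 3.9251 + 1.8726i and -3.9251 - 1.8726i


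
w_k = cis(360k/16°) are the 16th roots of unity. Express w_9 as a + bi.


Angle = 360*9/16 = 202.5°
a = cos(202.5°) = -0.9239
b = sin(202.5°) = -0.3827

-0.9239 - 0.3827i


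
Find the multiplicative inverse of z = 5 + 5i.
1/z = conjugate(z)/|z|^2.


|z|^2 = 25+25 = 50
1/z = (5 - 5i)/50

1/z = 0.1000 - 0.1000i


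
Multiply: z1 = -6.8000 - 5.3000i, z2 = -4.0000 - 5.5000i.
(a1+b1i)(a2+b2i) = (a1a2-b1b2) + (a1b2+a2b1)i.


Real = -6.8*(-4) - (-5.3)*(-5.5) = 27.2 - 29.15 = -1.95
Imag = -6.8*(-5.5) - (4)*(-5.3) = 37.4 + 21.2 = 58.6

-1.9500 + 58.6000i


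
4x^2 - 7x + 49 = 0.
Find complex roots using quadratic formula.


disc = (-7)^2 - 4*4*49 = 49 - 784 = -735
sqrt(|disc|) = sqrt(735) = 27.1109
Real part = 7/(2*4) = 0.8750
Imag part = 27.1109/(2*4) = 3.3889

0.8750 ± 3.3889i


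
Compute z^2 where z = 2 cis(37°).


r^2 = 2^2 = 4
n*theta = 2*37° = 74° = 74° (mod 360)
a = 4*cos(74°) = 1.1025
b = 4*sin(74°) = 3.8450

4 cis(74°) = 1.1025 + 3.8450i


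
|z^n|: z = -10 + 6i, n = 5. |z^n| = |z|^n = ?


|z| = sqrt(100+36) = sqrt(136) = 11.6619
|z^5| = |z|^5 = (sqrt(136))^5 = 136^2 * sqrt(136) = 18496*sqrt(136)

|z^5| = 18496*sqrt(136) ≈ 215698.5725


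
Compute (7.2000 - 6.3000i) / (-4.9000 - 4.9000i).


Conjugate of z2 = -4.9000 + 4.9000i
Numerator: (7.2000 - 6.3000i)(-4.9000 + 4.9000i) = -4.4100 + 66.1500i
Denominator: (-4.9)^2 + (-4.9)^2 = 48.02
Result = (-4.4100 + 66.1500i)/48.02

-0.0918 + 1.3776i


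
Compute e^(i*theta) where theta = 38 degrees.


cos(38°) = 0.7880
sin(38°) = 0.6157

e^(i*38°) = 0.7880 + 0.6157i


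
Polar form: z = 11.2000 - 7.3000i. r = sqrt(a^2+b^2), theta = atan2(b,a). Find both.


r = sqrt(125.44+53.29) = sqrt(178.73) = 13.3690
theta = atan2(-7.3, 11.2) = -33.0957 degrees

r = 13.3690, theta = -33.0957 degrees


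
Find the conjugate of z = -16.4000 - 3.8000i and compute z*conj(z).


z_bar = -16.4000 + 3.8000i
z*z_bar = (-16.4)^2 + (-3.8)^2 = 268.96 + 14.44 = 283.4

z_bar = -16.4000 + 3.8000i, z*z_bar = 283.4


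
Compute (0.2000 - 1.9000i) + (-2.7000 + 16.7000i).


Real: 0.2 - 2.7 = -2.5
Imag: -1.9 + 16.7 = 14.8

-2.5000 + 14.8000i


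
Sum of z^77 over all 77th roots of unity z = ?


The roots are w_k = w^k with w = e^(2*pi*i/77), and (w^k)^77 = (w^77)^k.
So S = 1 + u + u^2 + ... + u^(76) with u = w^77.
77 = 1*77 + 0, so 77 is a multiple of 77 and u = (w^77)^1 = 1.
Every one of the 77 terms equals 1: S = 77

S = 77


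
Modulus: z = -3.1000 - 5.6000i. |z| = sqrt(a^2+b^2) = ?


|z| = sqrt((-3.1)^2 + (-5.6)^2) = sqrt(9.61 + 31.36) = sqrt(40.97) = 6.4008

|z| = 6.4008


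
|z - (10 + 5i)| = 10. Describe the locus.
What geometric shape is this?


|z - z0| = r is a circle with center z0 and radius r.
Center = (10, 5), radius = 10

Circle with center (10, 5) and radius 10


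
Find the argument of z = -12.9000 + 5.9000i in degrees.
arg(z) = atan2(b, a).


Re = -12.9, Im = 5.9
arg = atan2(5.9, -12.9) = 155.4223 degrees

arg(z) = 155.4223 degrees


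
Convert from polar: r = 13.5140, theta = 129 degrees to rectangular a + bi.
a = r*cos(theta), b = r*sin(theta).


a = 13.5140*cos(129°) = 13.5140*(-0.62932) = -8.5046
b = 13.5140*sin(129°) = 13.5140*0.77715 = 10.5024

-8.5046 + 10.5024i


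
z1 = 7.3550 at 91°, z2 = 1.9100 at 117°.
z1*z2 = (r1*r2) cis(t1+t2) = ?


r = 7.3550 * 1.9100 = 14.0480
theta = 91° + 117° = 208° = 208° (mod 360)

14.0480 cis(208°)


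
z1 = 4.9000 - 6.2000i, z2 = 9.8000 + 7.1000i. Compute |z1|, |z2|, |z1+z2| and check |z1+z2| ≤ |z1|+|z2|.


|z1| = sqrt(4.9^2 + (-6.2)^2) = sqrt(62.45) = 7.9025
|z2| = sqrt(9.8^2 + 7.1^2) = sqrt(146.45) = 12.1017
z1+z2 = 14.7000 + 0.9000i
|z1+z2| = sqrt(216.9) = 14.7275
|z1|+|z2| = 7.9025 + 12.1017 = 20.0042

|z1+z2| = 14.7275 ≤ |z1|+|z2| = 20.0042 (verified)


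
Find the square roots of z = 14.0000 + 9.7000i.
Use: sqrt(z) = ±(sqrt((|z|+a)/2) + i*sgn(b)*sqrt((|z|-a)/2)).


|z| = sqrt(196+94.09) = 17.0320
sqrt((|z|+a)/2) = sqrt((17.0320+14)/2) = sqrt(15.5160) = 3.9390
sqrt((|z|-a)/2) = sqrt((17.0320-14)/2) = sqrt(1.5160) = 1.2313

±(3.9390 + 1.2313i) i.e. 3.9390 + 1.2313i and -3.9390 - 1.2313i


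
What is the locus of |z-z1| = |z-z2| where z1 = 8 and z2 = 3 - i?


Equal distances means the locus is the perpendicular bisector of z1 and z2.
Midpoint = ((8+3)/2, (0+(-1))/2) = (5.5000, -0.5000)

Perpendicular bisector through (5.5000, -0.5000)


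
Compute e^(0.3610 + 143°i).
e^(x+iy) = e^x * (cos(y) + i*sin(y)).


e^0.3610 = 1.4348
cos(143°) = -0.79864
sin(143°) = 0.6018
Real = 1.4348*(-0.79864) = -1.1459
Imag = 1.4348*0.6018 = 0.8635

-1.1459 + 0.8635i


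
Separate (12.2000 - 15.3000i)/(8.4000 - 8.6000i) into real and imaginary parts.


Multiply by conjugate: (12.2000 - 15.3000i)(8.4000 + 8.6000i) / (8.4^2 + (-8.6)^2)
Numerator real = 12.2*8.4 - (15.3)*(-8.6) = 234.06
Numerator imag = -15.3*8.4 - 12.2*(-8.6) = -23.6
Denominator = 144.52
Re(z) = 234.06/144.52 = 1.6196
Im(z) = -23.6/144.52 = -0.1633

Re(z) = 1.6196, Im(z) = -0.1633


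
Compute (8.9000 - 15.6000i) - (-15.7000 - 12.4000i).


Real: 8.9 + 15.7 = 24.6
Imag: -15.6 + 12.4 = -3.2

24.6000 - 3.2000i


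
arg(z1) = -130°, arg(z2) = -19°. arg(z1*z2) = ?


arg(z1*z2) = -130° - 19° = -149°
Normalized to (-180°, 180°]: -149°

-149°


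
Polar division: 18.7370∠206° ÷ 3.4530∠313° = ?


r = 18.7370 / 3.4530 = 5.4263
theta = 206° - 313° = -107° = 253° (mod 360)

5.4263 cis(253°)


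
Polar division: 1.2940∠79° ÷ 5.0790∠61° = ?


r = 1.2940 / 5.0790 = 0.2548
theta = 79° - 61° = 18° = 18° (mod 360)

0.2548 cis(18°)


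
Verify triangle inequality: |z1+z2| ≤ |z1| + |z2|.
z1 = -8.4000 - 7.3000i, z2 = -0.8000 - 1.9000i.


|z1| = sqrt((-8.4)^2 + (-7.3)^2) = sqrt(123.85) = 11.1288
|z2| = sqrt((-0.8)^2 + (-1.9)^2) = sqrt(4.25) = 2.0616
z1+z2 = -9.2000 - 9.2000i
|z1+z2| = sqrt(169.28) = 13.0108
|z1|+|z2| = 11.1288 + 2.0616 = 13.1904

|z1+z2| = 13.0108 ≤ |z1|+|z2| = 13.1904 (verified)


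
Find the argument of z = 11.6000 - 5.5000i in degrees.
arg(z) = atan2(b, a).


Re = 11.6, Im = -5.5
arg = atan2(-5.5, 11.6) = -25.3674 degrees

arg(z) = -25.3674 degrees


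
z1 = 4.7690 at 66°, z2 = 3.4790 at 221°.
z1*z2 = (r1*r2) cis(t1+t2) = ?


r = 4.7690 * 3.4790 = 16.5914
theta = 66° + 221° = 287° = 287° (mod 360)

16.5914 cis(287°)


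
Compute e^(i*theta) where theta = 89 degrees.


cos(89°) = 0.0175
sin(89°) = 0.9998

e^(i*89°) = 0.0175 + 0.9998i


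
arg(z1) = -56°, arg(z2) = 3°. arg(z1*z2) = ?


arg(z1*z2) = -56° + 3° = -53°
Normalized to (-180°, 180°]: -53°

-53°


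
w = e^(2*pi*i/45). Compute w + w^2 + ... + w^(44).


With w = e^(2*pi*i/45), all 45 of the 45th roots of unity w^0 = 1, w, ..., w^(44) sum to 0: 1 + w + ... + w^(44) = (1 - w^45)/(1 - w) = 0 since w^45 = 1, w ≠ 1.
Removing the root 1: w + w^2 + ... + w^(44) = 0 - 1 = -1

Sum = -1


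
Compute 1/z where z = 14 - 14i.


|z|^2 = 196+196 = 392
1/z = (14 + 14i)/392

1/z = 0.0357 + 0.0357i


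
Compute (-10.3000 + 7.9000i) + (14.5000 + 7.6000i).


Real: -10.3 + 14.5 = 4.2
Imag: 7.9 + 7.6 = 15.5

4.2000 + 15.5000i


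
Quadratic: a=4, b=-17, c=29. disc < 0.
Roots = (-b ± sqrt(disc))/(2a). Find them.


disc = (-17)^2 - 4*4*29 = 289 - 464 = -175
sqrt(|disc|) = sqrt(175) = 13.2288
Real part = 17/(2*4) = 2.1250
Imag part = 13.2288/(2*4) = 1.6536

2.1250 ± 1.6536i


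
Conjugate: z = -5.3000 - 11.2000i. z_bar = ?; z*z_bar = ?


z_bar = -5.3000 + 11.2000i
z*z_bar = (-5.3)^2 + (-11.2)^2 = 28.09 + 125.44 = 153.53

z_bar = -5.3000 + 11.2000i, z*z_bar = 153.53


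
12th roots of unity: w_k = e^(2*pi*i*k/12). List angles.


The 12th roots of unity are cis(360k/12°) for k=0..11
Angle step = 360/12 = 30°
Primitive root: cis(30°)
Primitive root = 0.8660 + 0.5000i

12 roots at angles: 0°, 30°, 60°, 90°, 120°, 150°, 180°, 210°, 240°, 270°, 300°, 330°


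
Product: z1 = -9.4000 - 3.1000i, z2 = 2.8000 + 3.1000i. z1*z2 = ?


Real = -9.4*2.8 - (-3.1)*3.1 = -26.32 - (-9.61) = -16.71
Imag = -9.4*3.1 + 2.8*(-3.1) = -29.14 - (8.68) = -37.82

-16.7100 - 37.8200i


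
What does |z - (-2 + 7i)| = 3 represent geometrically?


|z - z0| = r is a circle with center z0 and radius r.
Center = (-2, 7), radius = 3

Circle with center (-2, 7) and radius 3


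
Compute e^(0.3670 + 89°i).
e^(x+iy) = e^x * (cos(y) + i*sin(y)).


e^0.3670 = 1.4434
cos(89°) = 0.01745
sin(89°) = 0.99985
Real = 1.4434*0.01745 = 0.0252
Imag = 1.4434*0.99985 = 1.4432

0.0252 + 1.4432i


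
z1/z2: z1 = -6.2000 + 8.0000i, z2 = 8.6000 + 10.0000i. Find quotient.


Conjugate of z2 = 8.6000 - 10.0000i
Numerator: (-6.2000 + 8.0000i)(8.6000 - 10.0000i) = 26.6800 + 130.8000i
Denominator: 8.6^2 + 10^2 = 173.96
Result = (26.6800 + 130.8000i)/173.96

0.1534 + 0.7519i


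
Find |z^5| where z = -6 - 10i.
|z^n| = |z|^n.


|z| = sqrt(36+100) = sqrt(136) = 11.6619
|z^5| = |z|^5 = (sqrt(136))^5 = 136^2 * sqrt(136) = 18496*sqrt(136)

|z^5| = 18496*sqrt(136) ≈ 215698.5725


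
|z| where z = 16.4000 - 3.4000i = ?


|z| = sqrt(16.4^2 + (-3.4)^2) = sqrt(268.96 + 11.56) = sqrt(280.52) = 16.7487

|z| = 16.7487


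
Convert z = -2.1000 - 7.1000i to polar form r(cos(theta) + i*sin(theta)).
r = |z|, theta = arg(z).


r = sqrt(4.41+50.41) = sqrt(54.82) = 7.4041
theta = atan2(-7.1, -2.1) = -106.4769 degrees

r = 7.4041, theta = -106.4769 degrees


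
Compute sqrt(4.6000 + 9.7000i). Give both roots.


|z| = sqrt(21.16+94.09) = 10.7355
sqrt((|z|+a)/2) = sqrt((10.7355+4.6)/2) = sqrt(7.6677) = 2.7691
sqrt((|z|-a)/2) = sqrt((10.7355-4.6)/2) = sqrt(3.0677) = 1.7515

±(2.7691 + 1.7515i) i.e. 2.7691 + 1.7515i and -2.7691 - 1.7515i


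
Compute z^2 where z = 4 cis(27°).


r^2 = 4^2 = 16
n*theta = 2*27° = 54° = 54° (mod 360)
a = 16*cos(54°) = 9.4046
b = 16*sin(54°) = 12.9443

16 cis(54°) = 9.4046 + 12.9443i


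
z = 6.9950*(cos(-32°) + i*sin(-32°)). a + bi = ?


a = 6.9950*cos(-32°) = 6.9950*0.84805 = 5.9321
b = 6.9950*sin(-32°) = 6.9950*(-0.52992) = -3.7068

5.9321 - 3.7068i


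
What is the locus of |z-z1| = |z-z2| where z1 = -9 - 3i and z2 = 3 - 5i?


Equal distances means the locus is the perpendicular bisector of z1 and z2.
Midpoint = ((-9+3)/2, (-3+(-5))/2) = (-3.0000, -4.0000)

Perpendicular bisector through (-3.0000, -4.0000)


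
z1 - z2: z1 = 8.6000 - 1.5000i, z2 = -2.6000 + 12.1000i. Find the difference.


Real: 8.6 + 2.6 = 11.2
Imag: -1.5 - 12.1 = -13.6

11.2000 - 13.6000i


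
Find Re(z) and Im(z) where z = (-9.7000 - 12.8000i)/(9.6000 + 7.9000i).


Multiply by conjugate: (-9.7000 - 12.8000i)(9.6000 - 7.9000i) / (9.6^2 + 7.9^2)
Numerator real = -9.7*9.6 - (12.8)*7.9 = -194.24
Numerator imag = -12.8*9.6 - (-9.7)*7.9 = -46.25
Denominator = 154.57
Re(z) = -194.24/154.57 = -1.2566
Im(z) = -46.25/154.57 = -0.2992

Re(z) = -1.2566, Im(z) = -0.2992


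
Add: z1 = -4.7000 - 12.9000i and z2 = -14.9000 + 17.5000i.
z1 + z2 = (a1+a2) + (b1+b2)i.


Real: -4.7 - 14.9 = -19.6
Imag: -12.9 + 17.5 = 4.6

-19.6000 + 4.6000i


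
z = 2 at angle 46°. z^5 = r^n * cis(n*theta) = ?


r^5 = 2^5 = 32
n*theta = 5*46° = 230° = 230° (mod 360)
a = 32*cos(230°) = -20.5692
b = 32*sin(230°) = -24.5134

32 cis(230°) = -20.5692 - 24.5134i


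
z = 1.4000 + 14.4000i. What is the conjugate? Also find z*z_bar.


z_bar = 1.4000 - 14.4000i
z*z_bar = 1.4^2 + 14.4^2 = 1.96 + 207.36 = 209.32

z_bar = 1.4000 - 14.4000i, z*z_bar = 209.32


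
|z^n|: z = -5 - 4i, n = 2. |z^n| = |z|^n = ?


|z| = sqrt(25+16) = sqrt(41) = 6.4031
|z^2| = |z|^2 = (sqrt(41))^2 = 41

|z^2| = 41


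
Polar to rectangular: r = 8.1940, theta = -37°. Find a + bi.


a = 8.1940*cos(-37°) = 8.1940*0.798636 = 6.5440
b = 8.1940*sin(-37°) = 8.1940*(-0.60182) = -4.9313

6.5440 - 4.9313i


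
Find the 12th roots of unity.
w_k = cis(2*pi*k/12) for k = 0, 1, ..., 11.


The 12th roots of unity are cis(360k/12°) for k=0..11
Angle step = 360/12 = 30°
Primitive root: cis(30°)
Primitive root = 0.8660 + 0.5000i

12 roots at angles: 0°, 30°, 60°, 90°, 120°, 150°, 180°, 210°, 240°, 270°, 300°, 330°


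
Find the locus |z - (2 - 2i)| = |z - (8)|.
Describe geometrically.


Equal distances means the locus is the perpendicular bisector of z1 and z2.
Midpoint = ((2+8)/2, (-2+0)/2) = (5.0000, -1.0000)

Perpendicular bisector through (5.0000, -1.0000)


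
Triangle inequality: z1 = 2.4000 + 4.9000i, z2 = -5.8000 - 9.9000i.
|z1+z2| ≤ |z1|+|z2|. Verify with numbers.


|z1| = sqrt(2.4^2 + 4.9^2) = sqrt(29.77) = 5.4562
|z2| = sqrt((-5.8)^2 + (-9.9)^2) = sqrt(131.65) = 11.4739
z1+z2 = -3.4000 - 5.0000i
|z1+z2| = sqrt(36.56) = 6.0465
|z1|+|z2| = 5.4562 + 11.4739 = 16.9301

|z1+z2| = 6.0465 ≤ |z1|+|z2| = 16.9301 (verified)


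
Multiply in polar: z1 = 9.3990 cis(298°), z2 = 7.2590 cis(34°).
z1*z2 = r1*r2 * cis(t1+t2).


r = 9.3990 * 7.2590 = 68.2273
theta = 298° + 34° = 332° = 332° (mod 360)

68.2273 cis(332°)


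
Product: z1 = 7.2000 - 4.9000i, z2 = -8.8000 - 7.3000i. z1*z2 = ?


Real = 7.2*(-8.8) - (-4.9)*(-7.3) = -63.36 - 35.77 = -99.13
Imag = 7.2*(-7.3) - (8.8)*(-4.9) = -52.56 + 43.12 = -9.44

-99.1300 - 9.4400i


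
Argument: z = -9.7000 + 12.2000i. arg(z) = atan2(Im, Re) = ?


Re = -9.7, Im = 12.2
arg = atan2(12.2, -9.7) = 128.4876 degrees

arg(z) = 128.4876 degrees


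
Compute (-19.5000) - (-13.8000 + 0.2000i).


Real: -19.5 + 13.8 = -5.7
Imag: 0 - 0.2 = -0.2

-5.7000 - 0.2000i


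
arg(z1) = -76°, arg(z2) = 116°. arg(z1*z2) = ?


arg(z1*z2) = -76° + 116° = 40°
Normalized to (-180°, 180°]: 40°

40°


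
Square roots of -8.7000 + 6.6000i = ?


|z| = sqrt(75.69+43.56) = 10.9202
sqrt((|z|+a)/2) = sqrt((10.9202+(-8.7))/2) = sqrt(1.1101) = 1.0536
sqrt((|z|-a)/2) = sqrt((10.9202-(-8.7))/2) = sqrt(9.8101) = 3.1321

±(1.0536 + 3.1321i) i.e. 1.0536 + 3.1321i and -1.0536 - 3.1321i


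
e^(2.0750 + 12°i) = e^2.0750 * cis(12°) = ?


e^2.0750 = 7.9645
cos(12°) = 0.97815
sin(12°) = 0.20791
Real = 7.9645*0.97815 = 7.7905
Imag = 7.9645*0.20791 = 1.6559

7.7905 + 1.6559i


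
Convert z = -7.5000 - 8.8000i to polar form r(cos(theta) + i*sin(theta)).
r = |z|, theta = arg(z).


r = sqrt(56.25+77.44) = sqrt(133.69) = 11.5624
theta = atan2(-8.8, -7.5) = -130.4400 degrees

r = 11.5624, theta = -130.4400 degrees


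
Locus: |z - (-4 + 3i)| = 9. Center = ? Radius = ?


|z - z0| = r is a circle with center z0 and radius r.
Center = (-4, 3), radius = 9

Circle with center (-4, 3) and radius 9


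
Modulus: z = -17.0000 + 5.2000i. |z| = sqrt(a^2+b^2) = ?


|z| = sqrt((-17)^2 + 5.2^2) = sqrt(289 + 27.04) = sqrt(316.04) = 17.7775

|z| = 17.7775


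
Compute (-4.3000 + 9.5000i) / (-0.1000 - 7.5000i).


Conjugate of z2 = -0.1000 + 7.5000i
Numerator: (-4.3000 + 9.5000i)(-0.1000 + 7.5000i) = -70.8200 - 33.2000i
Denominator: (-0.1)^2 + (-7.5)^2 = 56.26
Result = (-70.8200 - 33.2000i)/56.26

-1.2588 - 0.5901i


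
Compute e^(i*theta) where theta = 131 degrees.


cos(131°) = -0.6561
sin(131°) = 0.7547

e^(i*131°) = -0.6561 + 0.7547i


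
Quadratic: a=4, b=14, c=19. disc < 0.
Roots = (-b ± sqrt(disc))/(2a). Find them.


disc = 14^2 - 4*4*19 = 196 - 304 = -108
sqrt(|disc|) = sqrt(108) = 10.3923
Real part = -14/(2*4) = -1.7500
Imag part = 10.3923/(2*4) = 1.2990

-1.7500 ± 1.2990i


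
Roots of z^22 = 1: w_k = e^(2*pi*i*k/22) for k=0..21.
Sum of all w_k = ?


The sum of all 22th roots of unity is 0.
Geometric series: (1 - w^22)/(1 - w) = (1-1)/(1-w) = 0 since w^22 = 1, w ≠ 1.
Alternatively: coefficient of z^21 in z^22 - 1 is 0.

0


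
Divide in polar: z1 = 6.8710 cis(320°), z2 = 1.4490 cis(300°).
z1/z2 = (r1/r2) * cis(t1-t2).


r = 6.8710 / 1.4490 = 4.7419
theta = 320° - 300° = 20° = 20° (mod 360)

4.7419 cis(20°)


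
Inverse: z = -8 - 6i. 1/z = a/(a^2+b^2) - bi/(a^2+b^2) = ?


|z|^2 = 64+36 = 100
1/z = (-8 + 6i)/100

1/z = -0.0800 + 0.0600i


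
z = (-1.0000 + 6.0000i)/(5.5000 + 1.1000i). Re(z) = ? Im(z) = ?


Multiply by conjugate: (-1.0000 + 6.0000i)(5.5000 - 1.1000i) / (5.5^2 + 1.1^2)
Numerator real = -1*5.5 + 6*1.1 = 1.1
Numerator imag = 6*5.5 - (-1)*1.1 = 34.1
Denominator = 31.46
Re(z) = 1.1/31.46 = 0.0350
Im(z) = 34.1/31.46 = 1.0839

Re(z) = 0.0350, Im(z) = 1.0839


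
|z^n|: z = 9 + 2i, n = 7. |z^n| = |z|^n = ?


|z| = sqrt(81+4) = sqrt(85) = 9.2195
|z^7| = |z|^7 = (sqrt(85))^7 = 85^3 * sqrt(85) = 614125*sqrt(85)

|z^7| = 614125*sqrt(85) ≈ 5661952.7398


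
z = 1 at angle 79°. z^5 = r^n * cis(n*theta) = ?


r^5 = 1^5 = 1
n*theta = 5*79° = 395° = 35° (mod 360)
a = 1*cos(35°) = 0.8192
b = 1*sin(35°) = 0.5736

1 cis(35°) = 0.8192 + 0.5736i


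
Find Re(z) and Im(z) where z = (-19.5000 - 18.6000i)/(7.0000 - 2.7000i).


Multiply by conjugate: (-19.5000 - 18.6000i)(7.0000 + 2.7000i) / (7^2 + (-2.7)^2)
Numerator real = -19.5*7 - (18.6)*(-2.7) = -86.28
Numerator imag = -18.6*7 - (-19.5)*(-2.7) = -182.85
Denominator = 56.29
Re(z) = -86.28/56.29 = -1.5328
Im(z) = -182.85/56.29 = -3.2484

Re(z) = -1.5328, Im(z) = -3.2484


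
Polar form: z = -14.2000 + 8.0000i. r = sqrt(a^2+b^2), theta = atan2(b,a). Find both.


r = sqrt(201.64+64) = sqrt(265.64) = 16.2985
theta = atan2(8, -14.2) = 150.6039 degrees

r = 16.2985, theta = 150.6039 degrees


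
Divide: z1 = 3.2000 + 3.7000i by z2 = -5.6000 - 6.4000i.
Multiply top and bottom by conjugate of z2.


Conjugate of z2 = -5.6000 + 6.4000i
Numerator: (3.2000 + 3.7000i)(-5.6000 + 6.4000i) = -41.6000 - 0.2400i
Denominator: (-5.6)^2 + (-6.4)^2 = 72.32
Result = (-41.6000 - 0.2400i)/72.32

-0.5752 - 0.0033i


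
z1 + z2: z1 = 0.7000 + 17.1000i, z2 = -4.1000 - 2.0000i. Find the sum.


Real: 0.7 - 4.1 = -3.4
Imag: 17.1 - 2 = 15.1

-3.4000 + 15.1000i


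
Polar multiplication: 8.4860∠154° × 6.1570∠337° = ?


r = 8.4860 * 6.1570 = 52.2483
theta = 154° + 337° = 491° = 131° (mod 360)

52.2483 cis(131°)


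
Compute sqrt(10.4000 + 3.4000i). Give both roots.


|z| = sqrt(108.16+11.56) = 10.9417
sqrt((|z|+a)/2) = sqrt((10.9417+10.4)/2) = sqrt(10.6708) = 3.2666
sqrt((|z|-a)/2) = sqrt((10.9417-10.4)/2) = sqrt(0.2708) = 0.5204

±(3.2666 + 0.5204i) i.e. 3.2666 + 0.5204i and -3.2666 - 0.5204i


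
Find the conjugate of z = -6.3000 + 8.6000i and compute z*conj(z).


z_bar = -6.3000 - 8.6000i
z*z_bar = (-6.3)^2 + 8.6^2 = 39.69 + 73.96 = 113.65

z_bar = -6.3000 - 8.6000i, z*z_bar = 113.65


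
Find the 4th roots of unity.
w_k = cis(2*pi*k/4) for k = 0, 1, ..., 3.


The 4th roots of unity are cis(360k/4°) for k=0..3
Angle step = 360/4 = 90°
Primitive root: cis(90°)
Primitive root = 0 + 1.0000i

4 roots at angles: 0°, 90°, 180°, 270°
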